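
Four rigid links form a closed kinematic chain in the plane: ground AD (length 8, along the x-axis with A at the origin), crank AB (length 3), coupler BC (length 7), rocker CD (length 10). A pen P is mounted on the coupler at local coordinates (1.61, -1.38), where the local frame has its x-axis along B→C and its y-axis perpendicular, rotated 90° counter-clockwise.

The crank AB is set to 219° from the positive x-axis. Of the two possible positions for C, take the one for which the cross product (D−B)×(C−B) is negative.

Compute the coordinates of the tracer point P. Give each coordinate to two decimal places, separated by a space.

-2.57 -3.99

A=(0,0), D=(8.00,0)
B = A + 3.00·(cos219°, sin219°) = (-2.3314, -1.8880)
|BD| = 10.5025
circle(B,7.00) ∩ circle(D,10.00): a=2.8233, h=6.4054
  candidates: C₊=(-0.7056,4.9206) cross=67.273; C₋=(1.5973,-7.6815) cross=-67.273
  mode - wants cross < 0 → take C=(1.5973,-7.6815) (cross=-67.273)
ex = (C−B)/|BC| = (0.5612,-0.8276); ey = (0.8276,0.5612)
P = B + 1.61·ex + -1.38·ey = (-2.5700,-3.9950)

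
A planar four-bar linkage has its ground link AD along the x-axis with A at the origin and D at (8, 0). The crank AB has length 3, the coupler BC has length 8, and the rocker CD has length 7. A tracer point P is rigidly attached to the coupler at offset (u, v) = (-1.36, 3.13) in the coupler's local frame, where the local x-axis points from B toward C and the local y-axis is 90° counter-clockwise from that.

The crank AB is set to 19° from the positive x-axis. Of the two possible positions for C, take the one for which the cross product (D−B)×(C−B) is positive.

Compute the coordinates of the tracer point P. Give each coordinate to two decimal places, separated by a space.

A=(0,0), D=(8.00,0)
B = A + 3.00·(cos19°, sin19°) = (2.8366, 0.9767)
|BD| = 5.2550
circle(B,8.00) ∩ circle(D,7.00): a=4.0547, h=6.8963
  candidates: C₊=(8.1024,6.9993) cross=36.240; C₋=(5.5389,-6.5531) cross=-36.240
  mode + wants cross > 0 → take C=(8.1024,6.9993) (cross=36.240)
ex = (C−B)/|BC| = (0.6582,0.7528); ey = (-0.7528,0.6582)
P = B + -1.36·ex + 3.13·ey = (-0.4150,2.0131)

-0.41 2.01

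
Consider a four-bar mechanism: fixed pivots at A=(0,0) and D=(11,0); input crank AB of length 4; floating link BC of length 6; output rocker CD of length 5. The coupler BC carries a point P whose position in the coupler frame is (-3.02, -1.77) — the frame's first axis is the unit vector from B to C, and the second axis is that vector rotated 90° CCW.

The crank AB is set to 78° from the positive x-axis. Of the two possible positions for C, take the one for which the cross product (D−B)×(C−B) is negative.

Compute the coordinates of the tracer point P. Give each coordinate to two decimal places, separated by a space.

A=(0,0), D=(11.00,0)
B = A + 4.00·(cos78°, sin78°) = (0.8316, 3.9126)
|BD| = 10.8951
circle(B,6.00) ∩ circle(D,5.00): a=5.9524, h=0.7545
  candidates: C₊=(6.6579,2.4791) cross=8.220; C₋=(6.1160,1.0709) cross=-8.220
  mode - wants cross < 0 → take C=(6.1160,1.0709) (cross=-8.220)
ex = (C−B)/|BC| = (0.8807,-0.4736); ey = (0.4736,0.8807)
P = B + -3.02·ex + -1.77·ey = (-2.6665,3.7840)

-2.67 3.78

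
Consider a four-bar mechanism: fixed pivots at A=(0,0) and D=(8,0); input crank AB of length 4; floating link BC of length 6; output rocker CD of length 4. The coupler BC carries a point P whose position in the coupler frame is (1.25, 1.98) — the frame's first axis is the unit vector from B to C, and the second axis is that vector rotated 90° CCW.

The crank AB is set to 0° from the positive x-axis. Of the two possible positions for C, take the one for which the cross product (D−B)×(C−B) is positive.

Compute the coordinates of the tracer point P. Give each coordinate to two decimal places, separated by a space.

A=(0,0), D=(8.00,0)
B = A + 4.00·(cos0°, sin0°) = (4.0000, 0.0000)
|BD| = 4.0000
circle(B,6.00) ∩ circle(D,4.00): a=4.5000, h=3.9686
  candidates: C₊=(8.5000,3.9686) cross=15.875; C₋=(8.5000,-3.9686) cross=-15.875
  mode + wants cross > 0 → take C=(8.5000,3.9686) (cross=15.875)
ex = (C−B)/|BC| = (0.7500,0.6614); ey = (-0.6614,0.7500)
P = B + 1.25·ex + 1.98·ey = (3.6279,2.3118)

3.63 2.31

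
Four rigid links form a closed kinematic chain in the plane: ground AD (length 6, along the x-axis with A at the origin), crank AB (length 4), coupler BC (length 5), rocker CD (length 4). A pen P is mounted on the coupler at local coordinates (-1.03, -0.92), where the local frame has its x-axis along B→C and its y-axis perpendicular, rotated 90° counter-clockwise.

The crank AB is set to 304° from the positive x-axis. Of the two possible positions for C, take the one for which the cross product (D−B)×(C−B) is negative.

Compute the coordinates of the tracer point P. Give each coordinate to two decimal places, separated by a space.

1.12 -4.13

A=(0,0), D=(6.00,0)
B = A + 4.00·(cos304°, sin304°) = (2.2368, -3.3162)
|BD| = 5.0158
circle(B,5.00) ∩ circle(D,4.00): a=3.4051, h=3.6613
  candidates: C₊=(2.3709,1.6821) cross=18.365; C₋=(7.2121,-3.8119) cross=-18.365
  mode - wants cross < 0 → take C=(7.2121,-3.8119) (cross=-18.365)
ex = (C−B)/|BC| = (0.9951,-0.0992); ey = (0.0992,0.9951)
P = B + -1.03·ex + -0.92·ey = (1.1206,-4.1295)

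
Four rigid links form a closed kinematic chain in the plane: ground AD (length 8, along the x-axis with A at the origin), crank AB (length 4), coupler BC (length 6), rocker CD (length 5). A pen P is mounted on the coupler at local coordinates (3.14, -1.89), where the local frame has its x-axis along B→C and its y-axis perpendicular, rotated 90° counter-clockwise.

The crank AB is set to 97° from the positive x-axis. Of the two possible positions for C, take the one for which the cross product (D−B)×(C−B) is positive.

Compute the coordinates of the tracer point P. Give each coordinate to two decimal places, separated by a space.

A=(0,0), D=(8.00,0)
B = A + 4.00·(cos97°, sin97°) = (-0.4875, 3.9702)
|BD| = 9.3701
circle(B,6.00) ∩ circle(D,5.00): a=5.2720, h=2.8645
  candidates: C₊=(5.5017,4.3311) cross=26.841; C₋=(3.0742,-0.8583) cross=-26.841
  mode + wants cross > 0 → take C=(5.5017,4.3311) (cross=26.841)
ex = (C−B)/|BC| = (0.9982,0.0601); ey = (-0.0601,0.9982)
P = B + 3.14·ex + -1.89·ey = (2.7605,2.2725)

2.76 2.27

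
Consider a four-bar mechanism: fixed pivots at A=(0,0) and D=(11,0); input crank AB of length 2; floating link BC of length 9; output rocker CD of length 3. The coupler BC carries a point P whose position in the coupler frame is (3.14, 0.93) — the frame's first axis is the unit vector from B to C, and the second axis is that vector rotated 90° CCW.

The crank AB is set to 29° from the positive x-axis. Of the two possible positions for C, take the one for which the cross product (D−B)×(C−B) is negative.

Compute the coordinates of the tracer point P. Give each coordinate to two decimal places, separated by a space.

A=(0,0), D=(11.00,0)
B = A + 2.00·(cos29°, sin29°) = (1.7492, 0.9696)
|BD| = 9.3014
circle(B,9.00) ∩ circle(D,3.00): a=8.5211, h=2.8967
  candidates: C₊=(10.5259,2.9623) cross=26.944; C₋=(9.9219,-2.7996) cross=-26.944
  mode - wants cross < 0 → take C=(9.9219,-2.7996) (cross=-26.944)
ex = (C−B)/|BC| = (0.9081,-0.4188); ey = (0.4188,0.9081)
P = B + 3.14·ex + 0.93·ey = (4.9901,0.4991)

4.99 0.50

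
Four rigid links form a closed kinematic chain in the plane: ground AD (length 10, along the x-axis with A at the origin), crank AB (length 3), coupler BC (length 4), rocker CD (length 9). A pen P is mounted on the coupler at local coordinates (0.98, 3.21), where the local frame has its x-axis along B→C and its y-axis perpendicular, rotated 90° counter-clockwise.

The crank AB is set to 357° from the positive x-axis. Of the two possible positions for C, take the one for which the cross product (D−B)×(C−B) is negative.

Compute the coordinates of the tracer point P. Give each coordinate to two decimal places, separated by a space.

5.84 -1.95

A=(0,0), D=(10.00,0)
B = A + 3.00·(cos357°, sin357°) = (2.9959, -0.1570)
|BD| = 7.0059
circle(B,4.00) ∩ circle(D,9.00): a=-1.1360, h=3.8353
  candidates: C₊=(1.7742,3.6519) cross=26.870; C₋=(1.9461,-4.0168) cross=-26.870
  mode - wants cross < 0 → take C=(1.9461,-4.0168) (cross=-26.870)
ex = (C−B)/|BC| = (-0.2624,-0.9649); ey = (0.9649,-0.2624)
P = B + 0.98·ex + 3.21·ey = (5.8362,-1.9451)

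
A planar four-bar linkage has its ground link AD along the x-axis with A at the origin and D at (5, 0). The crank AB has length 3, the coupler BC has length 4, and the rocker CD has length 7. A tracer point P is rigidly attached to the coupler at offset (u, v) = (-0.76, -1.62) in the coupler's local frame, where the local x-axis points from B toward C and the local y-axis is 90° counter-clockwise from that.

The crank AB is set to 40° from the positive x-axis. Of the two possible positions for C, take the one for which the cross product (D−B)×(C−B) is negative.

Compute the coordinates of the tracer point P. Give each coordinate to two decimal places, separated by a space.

A=(0,0), D=(5.00,0)
B = A + 3.00·(cos40°, sin40°) = (2.2981, 1.9284)
|BD| = 3.3194
circle(B,4.00) ∩ circle(D,7.00): a=-3.3110, h=2.2444
  candidates: C₊=(0.9070,5.6786) cross=7.450; C₋=(-1.7007,2.0250) cross=-7.450
  mode - wants cross < 0 → take C=(-1.7007,2.0250) (cross=-7.450)
ex = (C−B)/|BC| = (-0.9997,0.0242); ey = (-0.0242,-0.9997)
P = B + -0.76·ex + -1.62·ey = (3.0971,3.5295)

3.10 3.53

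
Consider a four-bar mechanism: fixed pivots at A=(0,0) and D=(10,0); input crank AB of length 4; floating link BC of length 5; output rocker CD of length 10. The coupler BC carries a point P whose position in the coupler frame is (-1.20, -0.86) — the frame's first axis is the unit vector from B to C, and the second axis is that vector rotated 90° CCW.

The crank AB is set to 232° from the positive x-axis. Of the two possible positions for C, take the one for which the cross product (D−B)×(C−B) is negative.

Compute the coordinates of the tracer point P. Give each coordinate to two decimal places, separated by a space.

-3.93 -3.27

A=(0,0), D=(10.00,0)
B = A + 4.00·(cos232°, sin232°) = (-2.4626, -3.1520)
|BD| = 12.8551
circle(B,5.00) ∩ circle(D,10.00): a=3.5104, h=3.5605
  candidates: C₊=(0.0676,1.1605) cross=45.770; C₋=(1.8136,-5.7431) cross=-45.770
  mode - wants cross < 0 → take C=(1.8136,-5.7431) (cross=-45.770)
ex = (C−B)/|BC| = (0.8553,-0.5182); ey = (0.5182,0.8553)
P = B + -1.20·ex + -0.86·ey = (-3.9346,-3.2657)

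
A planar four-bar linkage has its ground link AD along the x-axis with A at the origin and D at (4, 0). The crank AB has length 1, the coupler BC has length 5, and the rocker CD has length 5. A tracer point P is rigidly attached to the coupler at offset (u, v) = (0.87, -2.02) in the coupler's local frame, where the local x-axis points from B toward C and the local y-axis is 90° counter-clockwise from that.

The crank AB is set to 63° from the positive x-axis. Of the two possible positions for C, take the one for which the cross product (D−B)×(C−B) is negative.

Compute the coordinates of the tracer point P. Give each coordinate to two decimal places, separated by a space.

A=(0,0), D=(4.00,0)
B = A + 1.00·(cos63°, sin63°) = (0.4540, 0.8910)
|BD| = 3.6562
circle(B,5.00) ∩ circle(D,5.00): a=1.8281, h=4.6538
  candidates: C₊=(3.3611,4.9590) cross=17.015; C₋=(1.0929,-4.0680) cross=-17.015
  mode - wants cross < 0 → take C=(1.0929,-4.0680) (cross=-17.015)
ex = (C−B)/|BC| = (0.1278,-0.9918); ey = (0.9918,0.1278)
P = B + 0.87·ex + -2.02·ey = (-1.4383,-0.2300)

-1.44 -0.23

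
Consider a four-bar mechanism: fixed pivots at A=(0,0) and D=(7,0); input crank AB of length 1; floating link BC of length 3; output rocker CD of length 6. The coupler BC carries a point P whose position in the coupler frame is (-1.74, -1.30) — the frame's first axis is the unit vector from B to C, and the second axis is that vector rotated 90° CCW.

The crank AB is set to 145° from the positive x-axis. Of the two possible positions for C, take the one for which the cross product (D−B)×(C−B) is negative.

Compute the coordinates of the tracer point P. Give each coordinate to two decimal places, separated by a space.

A=(0,0), D=(7.00,0)
B = A + 1.00·(cos145°, sin145°) = (-0.8192, 0.5736)
|BD| = 7.8402
circle(B,3.00) ∩ circle(D,6.00): a=2.1982, h=2.0416
  candidates: C₊=(1.5225,2.4489) cross=16.006; C₋=(1.2238,-1.6233) cross=-16.006
  mode - wants cross < 0 → take C=(1.2238,-1.6233) (cross=-16.006)
ex = (C−B)/|BC| = (0.6810,-0.7323); ey = (0.7323,0.6810)
P = B + -1.74·ex + -1.30·ey = (-2.9560,0.9625)

-2.96 0.96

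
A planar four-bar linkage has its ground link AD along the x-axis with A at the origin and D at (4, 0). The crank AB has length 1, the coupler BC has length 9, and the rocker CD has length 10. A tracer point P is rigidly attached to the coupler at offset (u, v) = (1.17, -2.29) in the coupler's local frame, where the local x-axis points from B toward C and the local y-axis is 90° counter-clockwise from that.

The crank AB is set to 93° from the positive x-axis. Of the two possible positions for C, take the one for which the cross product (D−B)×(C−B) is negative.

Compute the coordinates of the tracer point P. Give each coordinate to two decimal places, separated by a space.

-2.57 0.46

A=(0,0), D=(4.00,0)
B = A + 1.00·(cos93°, sin93°) = (-0.0523, 0.9986)
|BD| = 4.1736
circle(B,9.00) ∩ circle(D,10.00): a=-0.1894, h=8.9980
  candidates: C₊=(1.9167,9.7806) cross=37.554; C₋=(-2.3893,-7.6927) cross=-37.554
  mode - wants cross < 0 → take C=(-2.3893,-7.6927) (cross=-37.554)
ex = (C−B)/|BC| = (-0.2597,-0.9657); ey = (0.9657,-0.2597)
P = B + 1.17·ex + -2.29·ey = (-2.5676,0.4634)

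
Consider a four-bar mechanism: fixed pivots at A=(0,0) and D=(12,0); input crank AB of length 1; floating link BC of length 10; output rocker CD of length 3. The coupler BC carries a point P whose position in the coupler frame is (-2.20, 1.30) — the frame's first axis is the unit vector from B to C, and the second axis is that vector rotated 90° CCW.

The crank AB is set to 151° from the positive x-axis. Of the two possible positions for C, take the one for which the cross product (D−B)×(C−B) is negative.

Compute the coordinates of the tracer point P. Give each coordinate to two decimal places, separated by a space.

-2.92 2.02

A=(0,0), D=(12.00,0)
B = A + 1.00·(cos151°, sin151°) = (-0.8746, 0.4848)
|BD| = 12.8837
circle(B,10.00) ∩ circle(D,3.00): a=9.9735, h=0.7282
  candidates: C₊=(9.1192,0.8372) cross=9.381; C₋=(9.0644,-0.6181) cross=-9.381
  mode - wants cross < 0 → take C=(9.0644,-0.6181) (cross=-9.381)
ex = (C−B)/|BC| = (0.9939,-0.1103); ey = (0.1103,0.9939)
P = B + -2.20·ex + 1.30·ey = (-2.9178,2.0195)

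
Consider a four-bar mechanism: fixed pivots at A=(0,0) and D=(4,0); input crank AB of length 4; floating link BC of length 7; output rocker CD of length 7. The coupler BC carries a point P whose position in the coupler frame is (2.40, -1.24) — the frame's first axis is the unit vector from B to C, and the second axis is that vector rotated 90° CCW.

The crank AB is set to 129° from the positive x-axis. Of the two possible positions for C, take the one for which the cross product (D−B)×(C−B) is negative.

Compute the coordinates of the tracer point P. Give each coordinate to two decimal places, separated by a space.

-3.52 0.60

A=(0,0), D=(4.00,0)
B = A + 4.00·(cos129°, sin129°) = (-2.5173, 3.1086)
|BD| = 7.2207
circle(B,7.00) ∩ circle(D,7.00): a=3.6103, h=5.9971
  candidates: C₊=(3.3232,6.9672) cross=43.303; C₋=(-1.8405,-3.8586) cross=-43.303
  mode - wants cross < 0 → take C=(-1.8405,-3.8586) (cross=-43.303)
ex = (C−B)/|BC| = (0.0967,-0.9953); ey = (0.9953,0.0967)
P = B + 2.40·ex + -1.24·ey = (-3.5194,0.5999)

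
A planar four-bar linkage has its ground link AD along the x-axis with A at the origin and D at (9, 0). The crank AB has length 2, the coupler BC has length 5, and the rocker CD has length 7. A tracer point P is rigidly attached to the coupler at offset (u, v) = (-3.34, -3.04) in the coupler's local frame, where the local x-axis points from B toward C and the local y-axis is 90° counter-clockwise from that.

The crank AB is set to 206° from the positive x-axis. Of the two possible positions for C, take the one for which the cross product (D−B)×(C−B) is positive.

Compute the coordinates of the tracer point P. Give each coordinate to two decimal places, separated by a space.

-2.78 -5.28

A=(0,0), D=(9.00,0)
B = A + 2.00·(cos206°, sin206°) = (-1.7976, -0.8767)
|BD| = 10.8331
circle(B,5.00) ∩ circle(D,7.00): a=4.3088, h=2.5365
  candidates: C₊=(2.2918,2.0002) cross=27.478; C₋=(2.7024,-3.0562) cross=-27.478
  mode + wants cross > 0 → take C=(2.2918,2.0002) (cross=27.478)
ex = (C−B)/|BC| = (0.8179,0.5754); ey = (-0.5754,0.8179)
P = B + -3.34·ex + -3.04·ey = (-2.7802,-5.2849)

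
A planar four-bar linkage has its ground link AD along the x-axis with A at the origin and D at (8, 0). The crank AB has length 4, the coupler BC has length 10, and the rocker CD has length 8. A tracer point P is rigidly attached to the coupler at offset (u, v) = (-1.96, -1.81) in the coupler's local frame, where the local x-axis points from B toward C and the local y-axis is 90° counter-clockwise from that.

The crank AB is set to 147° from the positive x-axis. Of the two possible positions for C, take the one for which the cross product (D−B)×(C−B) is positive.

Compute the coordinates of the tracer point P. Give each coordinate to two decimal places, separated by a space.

-4.06 -0.39

A=(0,0), D=(8.00,0)
B = A + 4.00·(cos147°, sin147°) = (-3.3547, 2.1786)
|BD| = 11.5618
circle(B,10.00) ∩ circle(D,8.00): a=7.3377, h=6.7939
  candidates: C₊=(5.1318,7.4682) cross=78.550; C₋=(2.5715,-5.8763) cross=-78.550
  mode + wants cross > 0 → take C=(5.1318,7.4682) (cross=78.550)
ex = (C−B)/|BC| = (0.8486,0.5290); ey = (-0.5290,0.8486)
P = B + -1.96·ex + -1.81·ey = (-4.0606,-0.3943)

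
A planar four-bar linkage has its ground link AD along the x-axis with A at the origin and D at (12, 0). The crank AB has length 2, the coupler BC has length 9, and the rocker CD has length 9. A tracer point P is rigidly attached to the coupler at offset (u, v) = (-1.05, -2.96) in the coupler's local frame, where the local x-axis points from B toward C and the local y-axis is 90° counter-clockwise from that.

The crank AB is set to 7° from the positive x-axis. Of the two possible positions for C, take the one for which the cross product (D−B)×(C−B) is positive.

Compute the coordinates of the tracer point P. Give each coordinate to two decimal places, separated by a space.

3.80 -2.32

A=(0,0), D=(12.00,0)
B = A + 2.00·(cos7°, sin7°) = (1.9851, 0.2437)
|BD| = 10.0179
circle(B,9.00) ∩ circle(D,9.00): a=5.0089, h=7.4773
  candidates: C₊=(7.1745,7.5970) cross=74.907; C₋=(6.8106,-7.3533) cross=-74.907
  mode + wants cross > 0 → take C=(7.1745,7.5970) (cross=74.907)
ex = (C−B)/|BC| = (0.5766,0.8170); ey = (-0.8170,0.5766)
P = B + -1.05·ex + -2.96·ey = (3.7981,-2.3209)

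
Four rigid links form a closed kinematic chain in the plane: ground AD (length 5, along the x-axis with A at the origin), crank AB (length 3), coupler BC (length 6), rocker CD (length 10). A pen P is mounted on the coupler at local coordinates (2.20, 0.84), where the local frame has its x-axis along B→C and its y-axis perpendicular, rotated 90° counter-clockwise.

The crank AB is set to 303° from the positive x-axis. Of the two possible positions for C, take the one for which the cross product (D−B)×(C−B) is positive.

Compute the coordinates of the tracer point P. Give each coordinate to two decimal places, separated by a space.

A=(0,0), D=(5.00,0)
B = A + 3.00·(cos303°, sin303°) = (1.6339, -2.5160)
|BD| = 4.2025
circle(B,6.00) ∩ circle(D,10.00): a=-5.5133, h=2.3671
  candidates: C₊=(-4.1993,-3.9208) cross=9.948; C₋=(-1.3649,-7.7128) cross=-9.948
  mode + wants cross > 0 → take C=(-4.1993,-3.9208) (cross=9.948)
ex = (C−B)/|BC| = (-0.9722,-0.2341); ey = (0.2341,-0.9722)
P = B + 2.20·ex + 0.84·ey = (-0.3083,-3.8478)

-0.31 -3.85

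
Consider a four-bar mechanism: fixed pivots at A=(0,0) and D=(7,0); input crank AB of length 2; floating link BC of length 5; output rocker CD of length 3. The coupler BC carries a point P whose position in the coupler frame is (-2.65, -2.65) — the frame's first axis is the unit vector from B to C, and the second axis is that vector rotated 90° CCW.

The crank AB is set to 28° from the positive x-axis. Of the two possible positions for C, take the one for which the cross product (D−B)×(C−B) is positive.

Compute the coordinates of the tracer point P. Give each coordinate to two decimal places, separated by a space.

0.39 -2.55

A=(0,0), D=(7.00,0)
B = A + 2.00·(cos28°, sin28°) = (1.7659, 0.9389)
|BD| = 5.3177
circle(B,5.00) ∩ circle(D,3.00): a=4.1633, h=2.7690
  candidates: C₊=(6.3527,2.9293) cross=14.725; C₋=(5.3748,-2.5217) cross=-14.725
  mode + wants cross > 0 → take C=(6.3527,2.9293) (cross=14.725)
ex = (C−B)/|BC| = (0.9174,0.3981); ey = (-0.3981,0.9174)
P = B + -2.65·ex + -2.65·ey = (0.3898,-2.5469)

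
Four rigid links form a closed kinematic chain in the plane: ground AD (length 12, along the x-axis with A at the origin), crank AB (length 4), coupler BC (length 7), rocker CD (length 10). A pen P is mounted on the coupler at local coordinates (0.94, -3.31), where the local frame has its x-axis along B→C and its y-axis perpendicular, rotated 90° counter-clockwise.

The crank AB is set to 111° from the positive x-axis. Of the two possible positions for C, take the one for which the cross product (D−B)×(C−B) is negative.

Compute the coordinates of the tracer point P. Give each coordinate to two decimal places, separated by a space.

A=(0,0), D=(12.00,0)
B = A + 4.00·(cos111°, sin111°) = (-1.4335, 3.7343)
|BD| = 13.9429
circle(B,7.00) ∩ circle(D,10.00): a=5.1425, h=4.7491
  candidates: C₊=(4.7932,6.9326) cross=66.217; C₋=(2.2492,-2.2186) cross=-66.217
  mode - wants cross < 0 → take C=(2.2492,-2.2186) (cross=-66.217)
ex = (C−B)/|BC| = (0.5261,-0.8504); ey = (0.8504,0.5261)
P = B + 0.94·ex + -3.31·ey = (-3.7538,1.1935)

-3.75 1.19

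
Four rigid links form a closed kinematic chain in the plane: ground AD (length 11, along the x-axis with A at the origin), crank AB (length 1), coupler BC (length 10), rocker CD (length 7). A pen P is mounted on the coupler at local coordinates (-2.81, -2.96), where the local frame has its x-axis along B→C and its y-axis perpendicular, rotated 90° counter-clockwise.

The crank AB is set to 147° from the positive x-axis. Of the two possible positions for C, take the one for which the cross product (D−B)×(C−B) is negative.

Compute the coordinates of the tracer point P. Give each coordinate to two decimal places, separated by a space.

A=(0,0), D=(11.00,0)
B = A + 1.00·(cos147°, sin147°) = (-0.8387, 0.5446)
|BD| = 11.8512
circle(B,10.00) ∩ circle(D,7.00): a=8.0773, h=5.8956
  candidates: C₊=(7.5010,6.0628) cross=69.869; C₋=(6.9591,-5.7159) cross=-69.869
  mode - wants cross < 0 → take C=(6.9591,-5.7159) (cross=-69.869)
ex = (C−B)/|BC| = (0.7798,-0.6261); ey = (0.6261,0.7798)
P = B + -2.81·ex + -2.96·ey = (-4.8830,-0.0043)

-4.88 -0.00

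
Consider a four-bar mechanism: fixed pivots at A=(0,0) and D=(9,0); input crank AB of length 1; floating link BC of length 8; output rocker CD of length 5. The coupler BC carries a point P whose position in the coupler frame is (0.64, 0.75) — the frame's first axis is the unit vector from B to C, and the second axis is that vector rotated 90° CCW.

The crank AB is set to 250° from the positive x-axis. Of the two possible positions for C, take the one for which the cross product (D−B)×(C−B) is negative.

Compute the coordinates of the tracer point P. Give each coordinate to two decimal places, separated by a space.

0.56 -0.55

A=(0,0), D=(9.00,0)
B = A + 1.00·(cos250°, sin250°) = (-0.3420, -0.9397)
|BD| = 9.3892
circle(B,8.00) ∩ circle(D,5.00): a=6.7714, h=4.2600
  candidates: C₊=(5.9691,3.9766) cross=39.998; C₋=(6.8218,-4.5006) cross=-39.998
  mode - wants cross < 0 → take C=(6.8218,-4.5006) (cross=-39.998)
ex = (C−B)/|BC| = (0.8955,-0.4451); ey = (0.4451,0.8955)
P = B + 0.64·ex + 0.75·ey = (0.5649,-0.5530)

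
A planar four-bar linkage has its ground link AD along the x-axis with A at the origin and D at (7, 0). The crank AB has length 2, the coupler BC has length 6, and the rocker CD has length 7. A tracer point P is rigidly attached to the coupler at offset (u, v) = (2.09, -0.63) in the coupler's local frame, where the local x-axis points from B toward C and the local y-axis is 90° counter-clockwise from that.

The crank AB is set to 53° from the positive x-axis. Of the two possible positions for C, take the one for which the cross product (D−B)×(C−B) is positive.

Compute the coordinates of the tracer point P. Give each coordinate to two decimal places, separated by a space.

A=(0,0), D=(7.00,0)
B = A + 2.00·(cos53°, sin53°) = (1.2036, 1.5973)
|BD| = 6.0124
circle(B,6.00) ∩ circle(D,7.00): a=1.9251, h=5.6828
  candidates: C₊=(4.5693,6.5644) cross=34.167; C₋=(1.5499,-4.3927) cross=-34.167
  mode + wants cross > 0 → take C=(4.5693,6.5644) (cross=34.167)
ex = (C−B)/|BC| = (0.5609,0.8279); ey = (-0.8279,0.5609)
P = B + 2.09·ex + -0.63·ey = (2.8975,2.9741)

2.90 2.97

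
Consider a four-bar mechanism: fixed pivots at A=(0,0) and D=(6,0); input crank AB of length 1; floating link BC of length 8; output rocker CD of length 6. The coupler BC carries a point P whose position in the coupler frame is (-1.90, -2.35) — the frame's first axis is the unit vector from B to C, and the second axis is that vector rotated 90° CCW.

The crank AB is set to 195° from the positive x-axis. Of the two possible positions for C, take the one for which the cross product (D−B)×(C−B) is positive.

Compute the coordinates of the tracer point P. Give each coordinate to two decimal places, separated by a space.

-0.45 -3.24

A=(0,0), D=(6.00,0)
B = A + 1.00·(cos195°, sin195°) = (-0.9659, -0.2588)
|BD| = 6.9707
circle(B,8.00) ∩ circle(D,6.00): a=5.4938, h=5.8154
  candidates: C₊=(4.3081,5.7565) cross=40.537; C₋=(4.7400,-5.8662) cross=-40.537
  mode + wants cross > 0 → take C=(4.3081,5.7565) (cross=40.537)
ex = (C−B)/|BC| = (0.6593,0.7519); ey = (-0.7519,0.6593)
P = B + -1.90·ex + -2.35·ey = (-0.4515,-3.2367)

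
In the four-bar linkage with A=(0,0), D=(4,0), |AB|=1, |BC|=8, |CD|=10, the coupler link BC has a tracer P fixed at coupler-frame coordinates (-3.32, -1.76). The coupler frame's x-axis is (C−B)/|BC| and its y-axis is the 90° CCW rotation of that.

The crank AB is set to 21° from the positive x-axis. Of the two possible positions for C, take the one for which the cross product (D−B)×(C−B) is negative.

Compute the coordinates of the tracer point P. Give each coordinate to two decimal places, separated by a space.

1.66 4.05

A=(0,0), D=(4.00,0)
B = A + 1.00·(cos21°, sin21°) = (0.9336, 0.3584)
|BD| = 3.0873
circle(B,8.00) ∩ circle(D,10.00): a=-4.2867, h=6.7546
  candidates: C₊=(-2.5401,7.5649) cross=20.853; C₋=(-4.1082,-5.8529) cross=-20.853
  mode - wants cross < 0 → take C=(-4.1082,-5.8529) (cross=-20.853)
ex = (C−B)/|BC| = (-0.6302,-0.7764); ey = (0.7764,-0.6302)
P = B + -3.32·ex + -1.76·ey = (1.6594,4.0453)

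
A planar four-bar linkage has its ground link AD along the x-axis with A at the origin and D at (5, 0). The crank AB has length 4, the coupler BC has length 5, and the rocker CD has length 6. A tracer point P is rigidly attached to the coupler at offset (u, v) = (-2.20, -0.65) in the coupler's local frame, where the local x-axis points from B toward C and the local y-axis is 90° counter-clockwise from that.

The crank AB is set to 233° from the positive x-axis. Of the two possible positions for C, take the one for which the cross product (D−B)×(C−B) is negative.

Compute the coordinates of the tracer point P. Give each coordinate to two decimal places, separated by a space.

A=(0,0), D=(5.00,0)
B = A + 4.00·(cos233°, sin233°) = (-2.4073, -3.1945)
|BD| = 8.0668
circle(B,5.00) ∩ circle(D,6.00): a=3.3516, h=3.7104
  candidates: C₊=(-0.7991,1.5398) cross=29.931; C₋=(2.1397,-5.2743) cross=-29.931
  mode - wants cross < 0 → take C=(2.1397,-5.2743) (cross=-29.931)
ex = (C−B)/|BC| = (0.9094,-0.4160); ey = (0.4160,0.9094)
P = B + -2.20·ex + -0.65·ey = (-4.6783,-2.8705)

-4.68 -2.87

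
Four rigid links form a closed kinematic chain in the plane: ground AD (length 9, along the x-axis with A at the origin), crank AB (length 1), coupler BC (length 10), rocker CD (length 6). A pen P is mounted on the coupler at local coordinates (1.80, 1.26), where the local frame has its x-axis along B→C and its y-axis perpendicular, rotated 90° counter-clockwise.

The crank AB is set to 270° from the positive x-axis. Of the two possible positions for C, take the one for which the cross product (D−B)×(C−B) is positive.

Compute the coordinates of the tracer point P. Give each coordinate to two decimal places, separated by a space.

0.47 1.15

A=(0,0), D=(9.00,0)
B = A + 1.00·(cos270°, sin270°) = (-0.0000, -1.0000)
|BD| = 9.0554
circle(B,10.00) ∩ circle(D,6.00): a=8.0615, h=5.9171
  candidates: C₊=(7.3588,5.7712) cross=53.582; C₋=(8.6656,-5.9907) cross=-53.582
  mode + wants cross > 0 → take C=(7.3588,5.7712) (cross=53.582)
ex = (C−B)/|BC| = (0.7359,0.6771); ey = (-0.6771,0.7359)
P = B + 1.80·ex + 1.26·ey = (0.4714,1.1460)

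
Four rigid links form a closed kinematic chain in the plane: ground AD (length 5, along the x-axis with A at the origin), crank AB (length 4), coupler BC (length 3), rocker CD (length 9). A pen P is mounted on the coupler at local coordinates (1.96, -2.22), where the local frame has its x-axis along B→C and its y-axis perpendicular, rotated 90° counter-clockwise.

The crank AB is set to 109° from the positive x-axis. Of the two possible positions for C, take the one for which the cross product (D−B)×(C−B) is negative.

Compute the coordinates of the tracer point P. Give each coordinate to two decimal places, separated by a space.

A=(0,0), D=(5.00,0)
B = A + 4.00·(cos109°, sin109°) = (-1.3023, 3.7821)
|BD| = 7.3500
circle(B,3.00) ∩ circle(D,9.00): a=-1.2229, h=2.7394
  candidates: C₊=(-0.9413,6.7603) cross=20.135; C₋=(-3.7605,2.0624) cross=-20.135
  mode - wants cross < 0 → take C=(-3.7605,2.0624) (cross=-20.135)
ex = (C−B)/|BC| = (-0.8194,-0.5732); ey = (0.5732,-0.8194)
P = B + 1.96·ex + -2.22·ey = (-4.1808,4.4777)

-4.18 4.48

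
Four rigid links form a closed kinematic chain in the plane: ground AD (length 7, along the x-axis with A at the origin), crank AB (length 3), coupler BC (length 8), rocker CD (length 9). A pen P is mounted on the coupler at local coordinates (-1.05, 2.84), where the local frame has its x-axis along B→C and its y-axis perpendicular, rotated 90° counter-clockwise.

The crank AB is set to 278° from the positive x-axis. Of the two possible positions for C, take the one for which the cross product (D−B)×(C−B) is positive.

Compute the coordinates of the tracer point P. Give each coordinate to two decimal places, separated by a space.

-2.28 -4.34

A=(0,0), D=(7.00,0)
B = A + 3.00·(cos278°, sin278°) = (0.4175, -2.9708)
|BD| = 7.2218
circle(B,8.00) ∩ circle(D,9.00): a=2.4339, h=7.6208
  candidates: C₊=(-0.4989,4.9765) cross=55.036; C₋=(5.7709,-8.9157) cross=-55.036
  mode + wants cross > 0 → take C=(-0.4989,4.9765) (cross=55.036)
ex = (C−B)/|BC| = (-0.1146,0.9934); ey = (-0.9934,-0.1146)
P = B + -1.05·ex + 2.84·ey = (-2.2835,-4.3392)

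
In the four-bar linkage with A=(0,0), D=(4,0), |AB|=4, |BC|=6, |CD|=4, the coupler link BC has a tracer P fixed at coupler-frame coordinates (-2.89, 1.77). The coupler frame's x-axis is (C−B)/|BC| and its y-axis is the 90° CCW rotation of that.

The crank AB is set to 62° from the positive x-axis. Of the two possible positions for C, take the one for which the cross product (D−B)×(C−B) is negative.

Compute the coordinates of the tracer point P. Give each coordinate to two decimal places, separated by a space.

A=(0,0), D=(4.00,0)
B = A + 4.00·(cos62°, sin62°) = (1.8779, 3.5318)
|BD| = 4.1203
circle(B,6.00) ∩ circle(D,4.00): a=4.4872, h=3.9831
  candidates: C₊=(7.6032,1.7370) cross=16.412; C₋=(0.7747,-2.3659) cross=-16.412
  mode - wants cross < 0 → take C=(0.7747,-2.3659) (cross=-16.412)
ex = (C−B)/|BC| = (-0.1839,-0.9830); ey = (0.9830,-0.1839)
P = B + -2.89·ex + 1.77·ey = (4.1491,6.0471)

4.15 6.05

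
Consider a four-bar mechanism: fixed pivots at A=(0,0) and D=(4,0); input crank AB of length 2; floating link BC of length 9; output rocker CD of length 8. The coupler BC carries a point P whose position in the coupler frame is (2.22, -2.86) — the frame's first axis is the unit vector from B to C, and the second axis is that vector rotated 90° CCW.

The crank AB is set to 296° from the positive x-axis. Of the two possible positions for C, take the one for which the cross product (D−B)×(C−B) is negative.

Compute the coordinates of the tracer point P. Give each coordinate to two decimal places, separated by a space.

A=(0,0), D=(4.00,0)
B = A + 2.00·(cos296°, sin296°) = (0.8767, -1.7976)
|BD| = 3.6036
circle(B,9.00) ∩ circle(D,8.00): a=4.1605, h=7.9806
  candidates: C₊=(0.5017,7.1946) cross=28.759; C₋=(8.4636,-6.6390) cross=-28.759
  mode - wants cross < 0 → take C=(8.4636,-6.6390) (cross=-28.759)
ex = (C−B)/|BC| = (0.8430,-0.5379); ey = (0.5379,0.8430)
P = B + 2.22·ex + -2.86·ey = (1.2097,-5.4027)

1.21 -5.40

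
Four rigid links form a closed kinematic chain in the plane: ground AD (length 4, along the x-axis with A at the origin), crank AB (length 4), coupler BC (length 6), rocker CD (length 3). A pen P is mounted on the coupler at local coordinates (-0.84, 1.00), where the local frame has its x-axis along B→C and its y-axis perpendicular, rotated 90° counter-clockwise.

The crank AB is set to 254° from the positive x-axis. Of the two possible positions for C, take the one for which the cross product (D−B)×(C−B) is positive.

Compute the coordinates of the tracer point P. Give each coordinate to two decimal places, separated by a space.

A=(0,0), D=(4.00,0)
B = A + 4.00·(cos254°, sin254°) = (-1.1025, -3.8450)
|BD| = 6.3891
circle(B,6.00) ∩ circle(D,3.00): a=5.3075, h=2.7983
  candidates: C₊=(1.4522,1.5839) cross=17.878; C₋=(4.8203,-2.8857) cross=-17.878
  mode + wants cross > 0 → take C=(1.4522,1.5839) (cross=17.878)
ex = (C−B)/|BC| = (0.4258,0.9048); ey = (-0.9048,0.4258)
P = B + -0.84·ex + 1.00·ey = (-2.3650,-4.1793)

-2.37 -4.18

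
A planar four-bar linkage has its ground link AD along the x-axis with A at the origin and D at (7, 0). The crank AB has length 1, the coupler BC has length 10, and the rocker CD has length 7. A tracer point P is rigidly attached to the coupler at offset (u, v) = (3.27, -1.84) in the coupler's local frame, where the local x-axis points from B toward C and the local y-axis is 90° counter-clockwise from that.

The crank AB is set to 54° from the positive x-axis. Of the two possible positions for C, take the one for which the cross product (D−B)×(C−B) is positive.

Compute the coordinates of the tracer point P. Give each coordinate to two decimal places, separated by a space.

A=(0,0), D=(7.00,0)
B = A + 1.00·(cos54°, sin54°) = (0.5878, 0.8090)
|BD| = 6.4630
circle(B,10.00) ∩ circle(D,7.00): a=7.1770, h=6.9635
  candidates: C₊=(8.5800,6.8193) cross=45.005; C₋=(6.8367,-6.9981) cross=-45.005
  mode + wants cross > 0 → take C=(8.5800,6.8193) (cross=45.005)
ex = (C−B)/|BC| = (0.7992,0.6010); ey = (-0.6010,0.7992)
P = B + 3.27·ex + -1.84·ey = (4.3071,1.3038)

4.31 1.30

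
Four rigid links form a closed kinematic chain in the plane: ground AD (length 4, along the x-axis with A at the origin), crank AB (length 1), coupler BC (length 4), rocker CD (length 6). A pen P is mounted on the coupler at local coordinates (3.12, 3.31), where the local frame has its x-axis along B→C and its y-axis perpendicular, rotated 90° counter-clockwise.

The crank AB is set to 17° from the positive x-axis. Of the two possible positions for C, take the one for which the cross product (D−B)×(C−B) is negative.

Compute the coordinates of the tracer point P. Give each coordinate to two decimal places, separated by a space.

2.16 -4.09

A=(0,0), D=(4.00,0)
B = A + 1.00·(cos17°, sin17°) = (0.9563, 0.2924)
|BD| = 3.0577
circle(B,4.00) ∩ circle(D,6.00): a=-1.7416, h=3.6010
  candidates: C₊=(-0.4330,4.0434) cross=11.011; C₋=(-1.1216,-3.1256) cross=-11.011
  mode - wants cross < 0 → take C=(-1.1216,-3.1256) (cross=-11.011)
ex = (C−B)/|BC| = (-0.5195,-0.8545); ey = (0.8545,-0.5195)
P = B + 3.12·ex + 3.31·ey = (2.1639,-4.0931)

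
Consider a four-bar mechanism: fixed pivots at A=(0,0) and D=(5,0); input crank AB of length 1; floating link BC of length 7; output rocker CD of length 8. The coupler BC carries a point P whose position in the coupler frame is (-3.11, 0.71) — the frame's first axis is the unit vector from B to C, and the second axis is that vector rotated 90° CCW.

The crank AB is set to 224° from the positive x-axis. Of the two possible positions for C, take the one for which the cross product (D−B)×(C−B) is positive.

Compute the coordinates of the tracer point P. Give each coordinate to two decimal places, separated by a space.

A=(0,0), D=(5.00,0)
B = A + 1.00·(cos224°, sin224°) = (-0.7193, -0.6947)
|BD| = 5.7614
circle(B,7.00) ∩ circle(D,8.00): a=1.5789, h=6.8196
  candidates: C₊=(0.0258,6.2656) cross=39.290; C₋=(1.6703,-7.2741) cross=-39.290
  mode + wants cross > 0 → take C=(0.0258,6.2656) (cross=39.290)
ex = (C−B)/|BC| = (0.1064,0.9943); ey = (-0.9943,0.1064)
P = B + -3.11·ex + 0.71·ey = (-1.7564,-3.7114)

-1.76 -3.71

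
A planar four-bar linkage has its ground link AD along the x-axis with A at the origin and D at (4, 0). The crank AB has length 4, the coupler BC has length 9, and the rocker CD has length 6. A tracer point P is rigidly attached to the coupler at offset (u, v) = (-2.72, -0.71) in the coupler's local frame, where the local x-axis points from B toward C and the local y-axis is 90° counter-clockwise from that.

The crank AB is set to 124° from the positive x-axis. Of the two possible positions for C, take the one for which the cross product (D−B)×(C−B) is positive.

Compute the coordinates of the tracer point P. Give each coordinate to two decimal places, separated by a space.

-4.71 1.98

A=(0,0), D=(4.00,0)
B = A + 4.00·(cos124°, sin124°) = (-2.2368, 3.3162)
|BD| = 7.0636
circle(B,9.00) ∩ circle(D,6.00): a=6.7171, h=5.9900
  candidates: C₊=(6.5062,5.4515) cross=42.311; C₋=(0.8820,-5.1262) cross=-42.311
  mode + wants cross > 0 → take C=(6.5062,5.4515) (cross=42.311)
ex = (C−B)/|BC| = (0.9714,0.2373); ey = (-0.2373,0.9714)
P = B + -2.72·ex + -0.71·ey = (-4.7107,1.9811)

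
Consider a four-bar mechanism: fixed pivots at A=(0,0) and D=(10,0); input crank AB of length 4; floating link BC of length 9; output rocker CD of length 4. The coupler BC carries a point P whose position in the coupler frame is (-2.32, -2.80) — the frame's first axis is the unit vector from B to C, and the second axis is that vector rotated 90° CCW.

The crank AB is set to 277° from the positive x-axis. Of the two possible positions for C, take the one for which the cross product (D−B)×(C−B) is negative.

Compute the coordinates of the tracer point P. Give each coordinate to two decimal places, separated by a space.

-1.83 -6.77

A=(0,0), D=(10.00,0)
B = A + 4.00·(cos277°, sin277°) = (0.4875, -3.9702)
|BD| = 10.3078
circle(B,9.00) ∩ circle(D,4.00): a=8.3068, h=3.4636
  candidates: C₊=(6.8194,2.4257) cross=35.702; C₋=(9.4875,-3.9670) cross=-35.702
  mode - wants cross < 0 → take C=(9.4875,-3.9670) (cross=-35.702)
ex = (C−B)/|BC| = (1.0000,0.0004); ey = (-0.0004,1.0000)
P = B + -2.32·ex + -2.80·ey = (-1.8315,-6.7710)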